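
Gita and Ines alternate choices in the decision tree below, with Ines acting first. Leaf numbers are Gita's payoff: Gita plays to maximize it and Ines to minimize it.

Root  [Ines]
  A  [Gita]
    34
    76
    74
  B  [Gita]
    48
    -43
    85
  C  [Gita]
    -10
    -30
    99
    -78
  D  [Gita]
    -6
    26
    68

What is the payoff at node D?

D (Gita): max(-6, 26, 68) = 68

68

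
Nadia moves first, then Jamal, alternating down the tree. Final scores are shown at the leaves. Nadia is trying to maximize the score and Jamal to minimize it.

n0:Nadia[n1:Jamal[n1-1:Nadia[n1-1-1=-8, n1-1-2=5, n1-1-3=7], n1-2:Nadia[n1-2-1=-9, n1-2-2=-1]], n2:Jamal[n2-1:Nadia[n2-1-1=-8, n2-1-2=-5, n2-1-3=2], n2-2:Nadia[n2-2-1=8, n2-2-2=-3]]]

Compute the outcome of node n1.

-1

n1-1 (Nadia): max(-8, 5, 7) = 7
n1-2 (Nadia): max(-9, -1) = -1
n1 (Jamal): min(7, -1) = -1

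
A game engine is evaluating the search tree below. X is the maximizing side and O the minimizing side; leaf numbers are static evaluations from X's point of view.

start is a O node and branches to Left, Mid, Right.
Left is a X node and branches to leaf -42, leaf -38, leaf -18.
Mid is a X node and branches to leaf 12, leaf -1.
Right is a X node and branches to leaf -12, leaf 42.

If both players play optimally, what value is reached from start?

Left (X): max(-42, -38, -18) = -18
Mid (X): max(12, -1) = 12
Right (X): max(-12, 42) = 42
start (O): min(-18, 12, 42) = -18

-18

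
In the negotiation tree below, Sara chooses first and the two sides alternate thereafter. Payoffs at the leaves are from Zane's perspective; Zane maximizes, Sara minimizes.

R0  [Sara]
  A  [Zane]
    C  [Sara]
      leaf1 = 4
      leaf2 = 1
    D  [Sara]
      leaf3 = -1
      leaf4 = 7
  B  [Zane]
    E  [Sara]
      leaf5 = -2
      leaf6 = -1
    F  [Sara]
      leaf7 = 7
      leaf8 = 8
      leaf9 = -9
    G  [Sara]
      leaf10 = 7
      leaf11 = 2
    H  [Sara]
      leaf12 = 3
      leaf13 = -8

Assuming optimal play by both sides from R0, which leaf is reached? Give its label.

C (Sara): min(4, 1) = 1
D (Sara): min(-1, 7) = -1
A (Zane): max(1, -1) = 1
E (Sara): min(-2, -1) = -2
F (Sara): min(7, 8, -9) = -9
G (Sara): min(7, 2) = 2
H (Sara): min(3, -8) = -8
B (Zane): max(-2, -9, 2, -8) = 2
R0 (Sara): min(1, 2) = 1
At R0, Sara picks A (lowest: 1).
At A, Zane picks C (highest: 1).
At C, Sara picks leaf2 (lowest: 1).
Terminal value 1.

leaf2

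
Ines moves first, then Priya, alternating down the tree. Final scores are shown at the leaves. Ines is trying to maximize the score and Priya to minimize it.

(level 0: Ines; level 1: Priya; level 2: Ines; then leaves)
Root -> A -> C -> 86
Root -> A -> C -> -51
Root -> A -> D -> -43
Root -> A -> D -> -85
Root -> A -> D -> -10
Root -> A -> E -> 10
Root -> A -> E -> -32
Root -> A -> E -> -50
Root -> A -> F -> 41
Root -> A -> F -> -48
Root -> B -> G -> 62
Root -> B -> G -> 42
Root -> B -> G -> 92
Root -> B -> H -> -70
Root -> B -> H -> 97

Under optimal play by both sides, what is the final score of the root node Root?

C (Ines): max(86, -51) = 86
D (Ines): max(-43, -85, -10) = -10
E (Ines): max(10, -32, -50) = 10
F (Ines): max(41, -48) = 41
A (Priya): min(86, -10, 10, 41) = -10
G (Ines): max(62, 42, 92) = 92
H (Ines): max(-70, 97) = 97
B (Priya): min(92, 97) = 92
Root (Ines): max(-10, 92) = 92

92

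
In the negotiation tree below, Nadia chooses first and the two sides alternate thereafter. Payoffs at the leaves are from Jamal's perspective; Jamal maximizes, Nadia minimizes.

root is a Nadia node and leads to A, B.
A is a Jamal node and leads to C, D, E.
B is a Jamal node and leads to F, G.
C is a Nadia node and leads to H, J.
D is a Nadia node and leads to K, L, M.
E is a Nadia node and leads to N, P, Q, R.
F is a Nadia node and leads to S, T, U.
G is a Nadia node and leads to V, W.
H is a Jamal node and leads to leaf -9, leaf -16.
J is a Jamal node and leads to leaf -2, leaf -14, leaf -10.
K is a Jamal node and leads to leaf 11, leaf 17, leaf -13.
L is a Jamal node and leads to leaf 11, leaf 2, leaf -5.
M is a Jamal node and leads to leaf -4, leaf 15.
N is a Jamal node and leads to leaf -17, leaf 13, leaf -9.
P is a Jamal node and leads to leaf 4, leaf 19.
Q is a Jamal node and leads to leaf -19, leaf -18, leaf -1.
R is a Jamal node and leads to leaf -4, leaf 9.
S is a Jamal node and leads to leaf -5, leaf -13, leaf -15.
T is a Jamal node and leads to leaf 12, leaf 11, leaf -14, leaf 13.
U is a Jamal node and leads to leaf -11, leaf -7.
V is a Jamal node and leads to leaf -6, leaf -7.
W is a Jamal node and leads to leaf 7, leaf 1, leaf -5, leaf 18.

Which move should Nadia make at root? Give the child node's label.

H (Jamal): max(-9, -16) = -9
J (Jamal): max(-2, -14, -10) = -2
C (Nadia): min(-9, -2) = -9
K (Jamal): max(11, 17, -13) = 17
L (Jamal): max(11, 2, -5) = 11
M (Jamal): max(-4, 15) = 15
D (Nadia): min(17, 11, 15) = 11
N (Jamal): max(-17, 13, -9) = 13
P (Jamal): max(4, 19) = 19
Q (Jamal): max(-19, -18, -1) = -1
R (Jamal): max(-4, 9) = 9
E (Nadia): min(13, 19, -1, 9) = -1
A (Jamal): max(-9, 11, -1) = 11
S (Jamal): max(-5, -13, -15) = -5
T (Jamal): max(12, 11, -14, 13) = 13
U (Jamal): max(-11, -7) = -7
F (Nadia): min(-5, 13, -7) = -7
V (Jamal): max(-6, -7) = -6
W (Jamal): max(7, 1, -5, 18) = 18
G (Nadia): min(-6, 18) = -6
B (Jamal): max(-7, -6) = -6
root (Nadia): min(11, -6) = -6
Nadia at root wants the lowest of {A=11, B=-6}, so chooses B.

B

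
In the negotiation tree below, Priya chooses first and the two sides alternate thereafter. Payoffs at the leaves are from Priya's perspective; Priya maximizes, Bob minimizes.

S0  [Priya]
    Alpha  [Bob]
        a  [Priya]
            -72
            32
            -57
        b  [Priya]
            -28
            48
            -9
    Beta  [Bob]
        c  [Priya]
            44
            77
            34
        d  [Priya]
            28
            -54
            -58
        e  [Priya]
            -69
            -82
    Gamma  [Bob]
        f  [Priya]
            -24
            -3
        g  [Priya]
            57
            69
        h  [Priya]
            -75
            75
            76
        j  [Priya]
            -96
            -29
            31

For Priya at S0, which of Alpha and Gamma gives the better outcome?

Alpha

a (Priya): max(-72, 32, -57) = 32
b (Priya): max(-28, 48, -9) = 48
Alpha (Bob): min(32, 48) = 32
f (Priya): max(-24, -3) = -3
g (Priya): max(57, 69) = 69
h (Priya): max(-75, 75, 76) = 76
j (Priya): max(-96, -29, 31) = 31
Gamma (Bob): min(-3, 69, 76, 31) = -3
Priya prefers the higher value; Alpha=32, Gamma=-3. Alpha is better since 32 > -3.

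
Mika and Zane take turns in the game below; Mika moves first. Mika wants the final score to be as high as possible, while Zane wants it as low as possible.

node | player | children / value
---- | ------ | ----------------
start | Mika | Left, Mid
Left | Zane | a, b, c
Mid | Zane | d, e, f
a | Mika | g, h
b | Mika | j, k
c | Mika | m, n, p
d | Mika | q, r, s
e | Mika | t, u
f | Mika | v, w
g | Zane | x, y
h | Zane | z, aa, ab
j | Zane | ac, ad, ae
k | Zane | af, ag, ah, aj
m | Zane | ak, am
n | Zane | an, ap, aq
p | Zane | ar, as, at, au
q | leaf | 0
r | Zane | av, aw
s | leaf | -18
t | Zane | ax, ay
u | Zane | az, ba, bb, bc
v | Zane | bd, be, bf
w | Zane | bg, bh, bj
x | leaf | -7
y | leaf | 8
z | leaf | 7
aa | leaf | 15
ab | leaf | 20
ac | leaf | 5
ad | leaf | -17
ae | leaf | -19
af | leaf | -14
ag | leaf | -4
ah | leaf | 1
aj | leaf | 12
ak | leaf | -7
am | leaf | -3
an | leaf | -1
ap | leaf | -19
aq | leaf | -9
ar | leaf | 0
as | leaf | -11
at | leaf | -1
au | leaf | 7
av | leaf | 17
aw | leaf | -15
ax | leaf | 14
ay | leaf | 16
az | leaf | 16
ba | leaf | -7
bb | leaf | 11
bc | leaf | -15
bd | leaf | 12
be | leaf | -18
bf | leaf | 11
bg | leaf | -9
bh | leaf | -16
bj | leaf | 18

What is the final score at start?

g (Zane): min(-7, 8) = -7
h (Zane): min(7, 15, 20) = 7
a (Mika): max(-7, 7) = 7
j (Zane): min(5, -17, -19) = -19
k (Zane): min(-14, -4, 1, 12) = -14
b (Mika): max(-19, -14) = -14
m (Zane): min(-7, -3) = -7
n (Zane): min(-1, -19, -9) = -19
p (Zane): min(0, -11, -1, 7) = -11
c (Mika): max(-7, -19, -11) = -7
Left (Zane): min(7, -14, -7) = -14
r (Zane): min(17, -15) = -15
d (Mika): max(0, -15, -18) = 0
t (Zane): min(14, 16) = 14
u (Zane): min(16, -7, 11, -15) = -15
e (Mika): max(14, -15) = 14
v (Zane): min(12, -18, 11) = -18
w (Zane): min(-9, -16, 18) = -16
f (Mika): max(-18, -16) = -16
Mid (Zane): min(0, 14, -16) = -16
start (Mika): max(-14, -16) = -14

-14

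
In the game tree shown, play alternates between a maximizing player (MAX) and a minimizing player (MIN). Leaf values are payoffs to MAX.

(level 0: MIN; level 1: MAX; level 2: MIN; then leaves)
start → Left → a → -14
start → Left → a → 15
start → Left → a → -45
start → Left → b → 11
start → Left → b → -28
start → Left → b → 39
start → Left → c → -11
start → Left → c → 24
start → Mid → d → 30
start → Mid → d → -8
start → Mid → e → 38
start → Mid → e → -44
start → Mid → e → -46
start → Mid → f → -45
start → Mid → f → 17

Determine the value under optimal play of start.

a (MIN): min(-14, 15, -45) = -45
b (MIN): min(11, -28, 39) = -28
c (MIN): min(-11, 24) = -11
Left (MAX): max(-45, -28, -11) = -11
d (MIN): min(30, -8) = -8
e (MIN): min(38, -44, -46) = -46
f (MIN): min(-45, 17) = -45
Mid (MAX): max(-8, -46, -45) = -8
start (MIN): min(-11, -8) = -11

-11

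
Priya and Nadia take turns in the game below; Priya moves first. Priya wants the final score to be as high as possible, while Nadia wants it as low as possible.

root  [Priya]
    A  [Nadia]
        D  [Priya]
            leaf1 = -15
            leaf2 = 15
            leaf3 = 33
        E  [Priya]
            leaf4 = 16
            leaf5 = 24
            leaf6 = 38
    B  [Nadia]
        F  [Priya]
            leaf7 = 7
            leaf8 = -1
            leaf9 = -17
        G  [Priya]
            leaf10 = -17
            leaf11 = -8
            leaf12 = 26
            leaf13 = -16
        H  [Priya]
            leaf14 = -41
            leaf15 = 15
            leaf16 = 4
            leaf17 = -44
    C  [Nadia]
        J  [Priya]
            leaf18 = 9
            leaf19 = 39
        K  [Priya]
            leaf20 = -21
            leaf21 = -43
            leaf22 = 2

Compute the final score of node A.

33

D (Priya): max(-15, 15, 33) = 33
E (Priya): max(16, 24, 38) = 38
A (Nadia): min(33, 38) = 33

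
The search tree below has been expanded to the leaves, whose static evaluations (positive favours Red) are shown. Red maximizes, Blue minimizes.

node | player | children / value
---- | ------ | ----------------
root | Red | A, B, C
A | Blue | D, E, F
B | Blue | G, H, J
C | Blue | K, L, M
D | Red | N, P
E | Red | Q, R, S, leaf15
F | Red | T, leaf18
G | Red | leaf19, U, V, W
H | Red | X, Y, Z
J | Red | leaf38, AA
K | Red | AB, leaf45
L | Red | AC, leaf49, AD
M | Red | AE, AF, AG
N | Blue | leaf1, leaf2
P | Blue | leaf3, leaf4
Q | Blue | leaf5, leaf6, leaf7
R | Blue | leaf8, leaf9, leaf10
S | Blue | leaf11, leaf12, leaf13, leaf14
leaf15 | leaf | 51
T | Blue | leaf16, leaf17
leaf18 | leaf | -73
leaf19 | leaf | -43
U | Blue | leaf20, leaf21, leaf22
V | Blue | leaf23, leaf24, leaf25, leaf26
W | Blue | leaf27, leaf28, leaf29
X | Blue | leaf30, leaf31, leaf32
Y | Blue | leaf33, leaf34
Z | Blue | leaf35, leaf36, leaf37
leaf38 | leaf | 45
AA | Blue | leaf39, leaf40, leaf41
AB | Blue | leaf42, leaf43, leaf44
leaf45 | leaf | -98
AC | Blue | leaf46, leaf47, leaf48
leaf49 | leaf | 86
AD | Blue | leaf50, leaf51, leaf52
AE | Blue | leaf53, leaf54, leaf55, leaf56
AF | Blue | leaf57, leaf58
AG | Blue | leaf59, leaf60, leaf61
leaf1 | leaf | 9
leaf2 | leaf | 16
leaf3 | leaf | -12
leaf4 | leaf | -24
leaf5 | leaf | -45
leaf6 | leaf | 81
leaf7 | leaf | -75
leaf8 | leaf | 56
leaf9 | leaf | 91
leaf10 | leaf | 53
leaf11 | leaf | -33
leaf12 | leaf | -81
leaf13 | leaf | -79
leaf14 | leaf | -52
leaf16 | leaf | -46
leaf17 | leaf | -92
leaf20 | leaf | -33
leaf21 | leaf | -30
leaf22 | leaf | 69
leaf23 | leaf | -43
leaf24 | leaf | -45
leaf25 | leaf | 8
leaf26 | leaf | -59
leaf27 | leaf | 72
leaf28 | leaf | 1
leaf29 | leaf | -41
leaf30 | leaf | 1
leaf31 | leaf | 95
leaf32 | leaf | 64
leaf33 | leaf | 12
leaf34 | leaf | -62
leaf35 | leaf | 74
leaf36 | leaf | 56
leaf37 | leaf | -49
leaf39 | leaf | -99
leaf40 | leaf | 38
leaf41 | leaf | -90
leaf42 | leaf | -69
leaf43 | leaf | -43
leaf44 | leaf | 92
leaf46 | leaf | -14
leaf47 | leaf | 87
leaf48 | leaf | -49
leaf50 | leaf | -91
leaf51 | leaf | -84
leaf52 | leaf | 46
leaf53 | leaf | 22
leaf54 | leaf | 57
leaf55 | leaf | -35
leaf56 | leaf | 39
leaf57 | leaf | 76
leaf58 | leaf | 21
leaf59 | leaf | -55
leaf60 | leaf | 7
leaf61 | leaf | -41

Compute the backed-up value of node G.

U (Blue): min(-33, -30, 69) = -33
V (Blue): min(-43, -45, 8, -59) = -59
W (Blue): min(72, 1, -41) = -41
G (Red): max(-43, -33, -59, -41) = -33

-33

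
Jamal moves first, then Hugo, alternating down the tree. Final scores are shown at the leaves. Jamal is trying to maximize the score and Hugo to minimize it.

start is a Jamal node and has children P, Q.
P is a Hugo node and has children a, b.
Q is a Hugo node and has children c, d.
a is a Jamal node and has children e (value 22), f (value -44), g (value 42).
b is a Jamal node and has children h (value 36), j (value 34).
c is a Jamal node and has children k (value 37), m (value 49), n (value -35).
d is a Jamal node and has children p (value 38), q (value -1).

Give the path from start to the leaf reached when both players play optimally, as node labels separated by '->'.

a (Jamal): max(22, -44, 42) = 42
b (Jamal): max(36, 34) = 36
P (Hugo): min(42, 36) = 36
c (Jamal): max(37, 49, -35) = 49
d (Jamal): max(38, -1) = 38
Q (Hugo): min(49, 38) = 38
start (Jamal): max(36, 38) = 38
At start, Jamal picks Q (highest: 38).
At Q, Hugo picks d (lowest: 38).
At d, Jamal picks p (highest: 38).
Terminal value 38.

start -> Q -> d -> p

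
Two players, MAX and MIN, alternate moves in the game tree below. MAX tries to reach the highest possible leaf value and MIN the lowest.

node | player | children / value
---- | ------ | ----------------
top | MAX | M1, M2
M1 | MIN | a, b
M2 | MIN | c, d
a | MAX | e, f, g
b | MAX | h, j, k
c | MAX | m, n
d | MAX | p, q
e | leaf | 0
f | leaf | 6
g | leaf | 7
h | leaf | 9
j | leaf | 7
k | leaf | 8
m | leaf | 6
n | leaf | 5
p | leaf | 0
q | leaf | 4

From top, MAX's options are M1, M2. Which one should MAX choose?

a (MAX): max(0, 6, 7) = 7
b (MAX): max(9, 7, 8) = 9
M1 (MIN): min(7, 9) = 7
c (MAX): max(6, 5) = 6
d (MAX): max(0, 4) = 4
M2 (MIN): min(6, 4) = 4
top (MAX): max(7, 4) = 7
MAX at top wants the highest of {M1=7, M2=4}, so chooses M1.

M1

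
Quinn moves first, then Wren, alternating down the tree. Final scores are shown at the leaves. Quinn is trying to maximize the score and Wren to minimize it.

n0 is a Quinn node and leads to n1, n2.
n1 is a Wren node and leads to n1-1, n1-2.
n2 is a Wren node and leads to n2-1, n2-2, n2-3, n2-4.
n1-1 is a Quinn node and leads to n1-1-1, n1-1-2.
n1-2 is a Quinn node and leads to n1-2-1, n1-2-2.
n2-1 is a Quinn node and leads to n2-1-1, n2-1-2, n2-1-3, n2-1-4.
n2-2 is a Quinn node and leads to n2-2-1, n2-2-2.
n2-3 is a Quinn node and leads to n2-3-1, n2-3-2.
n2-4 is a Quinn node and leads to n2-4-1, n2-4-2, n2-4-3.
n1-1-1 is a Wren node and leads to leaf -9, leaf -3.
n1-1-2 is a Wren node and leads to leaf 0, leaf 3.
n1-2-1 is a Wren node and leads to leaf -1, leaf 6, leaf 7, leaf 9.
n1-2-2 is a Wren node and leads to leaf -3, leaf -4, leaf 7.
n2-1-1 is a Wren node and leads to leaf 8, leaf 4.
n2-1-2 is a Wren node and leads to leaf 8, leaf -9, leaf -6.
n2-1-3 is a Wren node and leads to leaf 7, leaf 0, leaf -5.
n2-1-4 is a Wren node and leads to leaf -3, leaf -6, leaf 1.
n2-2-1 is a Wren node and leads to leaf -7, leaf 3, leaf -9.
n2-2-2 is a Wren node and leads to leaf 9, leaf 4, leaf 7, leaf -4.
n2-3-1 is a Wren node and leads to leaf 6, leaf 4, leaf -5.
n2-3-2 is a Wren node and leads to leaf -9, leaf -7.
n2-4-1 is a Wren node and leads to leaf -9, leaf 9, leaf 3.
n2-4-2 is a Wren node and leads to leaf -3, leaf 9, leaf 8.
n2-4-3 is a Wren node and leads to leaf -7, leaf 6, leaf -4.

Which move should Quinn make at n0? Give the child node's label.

n1-1-1 (Wren): min(-9, -3) = -9
n1-1-2 (Wren): min(0, 3) = 0
n1-1 (Quinn): max(-9, 0) = 0
n1-2-1 (Wren): min(-1, 6, 7, 9) = -1
n1-2-2 (Wren): min(-3, -4, 7) = -4
n1-2 (Quinn): max(-1, -4) = -1
n1 (Wren): min(0, -1) = -1
n2-1-1 (Wren): min(8, 4) = 4
n2-1-2 (Wren): min(8, -9, -6) = -9
n2-1-3 (Wren): min(7, 0, -5) = -5
n2-1-4 (Wren): min(-3, -6, 1) = -6
n2-1 (Quinn): max(4, -9, -5, -6) = 4
n2-2-1 (Wren): min(-7, 3, -9) = -9
n2-2-2 (Wren): min(9, 4, 7, -4) = -4
n2-2 (Quinn): max(-9, -4) = -4
n2-3-1 (Wren): min(6, 4, -5) = -5
n2-3-2 (Wren): min(-9, -7) = -9
n2-3 (Quinn): max(-5, -9) = -5
n2-4-1 (Wren): min(-9, 9, 3) = -9
n2-4-2 (Wren): min(-3, 9, 8) = -3
n2-4-3 (Wren): min(-7, 6, -4) = -7
n2-4 (Quinn): max(-9, -3, -7) = -3
n2 (Wren): min(4, -4, -5, -3) = -5
n0 (Quinn): max(-1, -5) = -1
Quinn at n0 wants the highest of {n1=-1, n2=-5}, so chooses n1.

n1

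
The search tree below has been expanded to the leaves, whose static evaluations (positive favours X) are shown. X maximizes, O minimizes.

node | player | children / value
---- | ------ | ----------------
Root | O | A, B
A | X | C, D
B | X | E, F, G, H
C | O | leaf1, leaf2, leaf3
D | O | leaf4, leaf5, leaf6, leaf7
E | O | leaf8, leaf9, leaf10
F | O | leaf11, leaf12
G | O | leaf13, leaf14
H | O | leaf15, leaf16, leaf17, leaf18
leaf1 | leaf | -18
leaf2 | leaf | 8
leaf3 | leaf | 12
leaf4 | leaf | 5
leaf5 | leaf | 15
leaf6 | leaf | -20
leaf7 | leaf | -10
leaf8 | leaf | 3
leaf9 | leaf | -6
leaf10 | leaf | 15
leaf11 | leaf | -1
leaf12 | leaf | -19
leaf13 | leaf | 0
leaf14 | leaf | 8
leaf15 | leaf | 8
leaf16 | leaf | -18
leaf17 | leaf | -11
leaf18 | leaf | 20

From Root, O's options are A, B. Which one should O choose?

A

C (O): min(-18, 8, 12) = -18
D (O): min(5, 15, -20, -10) = -20
A (X): max(-18, -20) = -18
E (O): min(3, -6, 15) = -6
F (O): min(-1, -19) = -19
G (O): min(0, 8) = 0
H (O): min(8, -18, -11, 20) = -18
B (X): max(-6, -19, 0, -18) = 0
Root (O): min(-18, 0) = -18
O at Root wants the lowest of {A=-18, B=0}, so chooses A.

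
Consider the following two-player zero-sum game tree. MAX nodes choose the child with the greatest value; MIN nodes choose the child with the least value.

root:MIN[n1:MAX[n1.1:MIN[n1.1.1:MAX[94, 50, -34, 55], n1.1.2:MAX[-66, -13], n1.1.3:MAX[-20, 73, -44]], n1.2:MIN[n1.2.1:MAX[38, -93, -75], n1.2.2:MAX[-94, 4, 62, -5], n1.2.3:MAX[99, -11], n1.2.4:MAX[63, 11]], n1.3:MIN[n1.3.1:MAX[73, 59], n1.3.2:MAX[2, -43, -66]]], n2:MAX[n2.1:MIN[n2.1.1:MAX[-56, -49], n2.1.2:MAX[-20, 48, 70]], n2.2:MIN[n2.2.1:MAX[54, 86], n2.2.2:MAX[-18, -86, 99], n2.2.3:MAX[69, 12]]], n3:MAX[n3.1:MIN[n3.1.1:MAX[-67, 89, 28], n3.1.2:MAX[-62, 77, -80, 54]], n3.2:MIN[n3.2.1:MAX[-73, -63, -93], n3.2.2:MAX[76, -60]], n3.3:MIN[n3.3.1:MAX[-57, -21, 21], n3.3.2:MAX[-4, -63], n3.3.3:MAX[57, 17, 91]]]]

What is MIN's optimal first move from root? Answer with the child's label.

n1.1.1 (MAX): max(94, 50, -34, 55) = 94
n1.1.2 (MAX): max(-66, -13) = -13
n1.1.3 (MAX): max(-20, 73, -44) = 73
n1.1 (MIN): min(94, -13, 73) = -13
n1.2.1 (MAX): max(38, -93, -75) = 38
n1.2.2 (MAX): max(-94, 4, 62, -5) = 62
n1.2.3 (MAX): max(99, -11) = 99
n1.2.4 (MAX): max(63, 11) = 63
n1.2 (MIN): min(38, 62, 99, 63) = 38
n1.3.1 (MAX): max(73, 59) = 73
n1.3.2 (MAX): max(2, -43, -66) = 2
n1.3 (MIN): min(73, 2) = 2
n1 (MAX): max(-13, 38, 2) = 38
n2.1.1 (MAX): max(-56, -49) = -49
n2.1.2 (MAX): max(-20, 48, 70) = 70
n2.1 (MIN): min(-49, 70) = -49
n2.2.1 (MAX): max(54, 86) = 86
n2.2.2 (MAX): max(-18, -86, 99) = 99
n2.2.3 (MAX): max(69, 12) = 69
n2.2 (MIN): min(86, 99, 69) = 69
n2 (MAX): max(-49, 69) = 69
n3.1.1 (MAX): max(-67, 89, 28) = 89
n3.1.2 (MAX): max(-62, 77, -80, 54) = 77
n3.1 (MIN): min(89, 77) = 77
n3.2.1 (MAX): max(-73, -63, -93) = -63
n3.2.2 (MAX): max(76, -60) = 76
n3.2 (MIN): min(-63, 76) = -63
n3.3.1 (MAX): max(-57, -21, 21) = 21
n3.3.2 (MAX): max(-4, -63) = -4
n3.3.3 (MAX): max(57, 17, 91) = 91
n3.3 (MIN): min(21, -4, 91) = -4
n3 (MAX): max(77, -63, -4) = 77
root (MIN): min(38, 69, 77) = 38
MIN at root wants the lowest of {n1=38, n2=69, n3=77}, so chooses n1.

n1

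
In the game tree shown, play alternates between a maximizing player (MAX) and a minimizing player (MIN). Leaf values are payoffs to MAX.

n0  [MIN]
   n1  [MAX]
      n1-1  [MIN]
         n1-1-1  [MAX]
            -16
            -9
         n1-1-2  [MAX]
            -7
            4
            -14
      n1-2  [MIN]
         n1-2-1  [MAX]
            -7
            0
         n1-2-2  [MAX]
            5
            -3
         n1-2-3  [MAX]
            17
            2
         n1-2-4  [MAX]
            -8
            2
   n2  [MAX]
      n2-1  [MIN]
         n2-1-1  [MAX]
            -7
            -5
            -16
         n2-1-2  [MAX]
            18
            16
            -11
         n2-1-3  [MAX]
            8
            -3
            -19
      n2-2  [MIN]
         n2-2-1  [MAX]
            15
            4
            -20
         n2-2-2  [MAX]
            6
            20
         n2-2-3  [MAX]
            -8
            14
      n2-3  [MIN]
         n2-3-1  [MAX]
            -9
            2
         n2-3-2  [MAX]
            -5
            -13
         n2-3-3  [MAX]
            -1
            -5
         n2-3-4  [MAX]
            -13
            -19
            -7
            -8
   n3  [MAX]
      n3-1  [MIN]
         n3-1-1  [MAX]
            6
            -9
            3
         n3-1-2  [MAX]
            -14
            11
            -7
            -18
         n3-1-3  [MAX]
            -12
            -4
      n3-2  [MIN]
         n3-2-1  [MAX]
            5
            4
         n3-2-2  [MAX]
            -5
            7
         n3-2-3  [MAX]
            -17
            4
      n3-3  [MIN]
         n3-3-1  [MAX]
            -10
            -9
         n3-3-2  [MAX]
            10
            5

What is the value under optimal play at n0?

0

n1-1-1 (MAX): max(-16, -9) = -9
n1-1-2 (MAX): max(-7, 4, -14) = 4
n1-1 (MIN): min(-9, 4) = -9
n1-2-1 (MAX): max(-7, 0) = 0
n1-2-2 (MAX): max(5, -3) = 5
n1-2-3 (MAX): max(17, 2) = 17
n1-2-4 (MAX): max(-8, 2) = 2
n1-2 (MIN): min(0, 5, 17, 2) = 0
n1 (MAX): max(-9, 0) = 0
n2-1-1 (MAX): max(-7, -5, -16) = -5
n2-1-2 (MAX): max(18, 16, -11) = 18
n2-1-3 (MAX): max(8, -3, -19) = 8
n2-1 (MIN): min(-5, 18, 8) = -5
n2-2-1 (MAX): max(15, 4, -20) = 15
n2-2-2 (MAX): max(6, 20) = 20
n2-2-3 (MAX): max(-8, 14) = 14
n2-2 (MIN): min(15, 20, 14) = 14
n2-3-1 (MAX): max(-9, 2) = 2
n2-3-2 (MAX): max(-5, -13) = -5
n2-3-3 (MAX): max(-1, -5) = -1
n2-3-4 (MAX): max(-13, -19, -7, -8) = -7
n2-3 (MIN): min(2, -5, -1, -7) = -7
n2 (MAX): max(-5, 14, -7) = 14
n3-1-1 (MAX): max(6, -9, 3) = 6
n3-1-2 (MAX): max(-14, 11, -7, -18) = 11
n3-1-3 (MAX): max(-12, -4) = -4
n3-1 (MIN): min(6, 11, -4) = -4
n3-2-1 (MAX): max(5, 4) = 5
n3-2-2 (MAX): max(-5, 7) = 7
n3-2-3 (MAX): max(-17, 4) = 4
n3-2 (MIN): min(5, 7, 4) = 4
n3-3-1 (MAX): max(-10, -9) = -9
n3-3-2 (MAX): max(10, 5) = 10
n3-3 (MIN): min(-9, 10) = -9
n3 (MAX): max(-4, 4, -9) = 4
n0 (MIN): min(0, 14, 4) = 0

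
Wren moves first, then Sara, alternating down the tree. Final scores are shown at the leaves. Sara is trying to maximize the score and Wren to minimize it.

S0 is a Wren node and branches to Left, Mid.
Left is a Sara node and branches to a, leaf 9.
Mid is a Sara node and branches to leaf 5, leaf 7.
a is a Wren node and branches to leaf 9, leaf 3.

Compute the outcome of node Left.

9

a (Wren): min(9, 3) = 3
Left (Sara): max(3, 9) = 9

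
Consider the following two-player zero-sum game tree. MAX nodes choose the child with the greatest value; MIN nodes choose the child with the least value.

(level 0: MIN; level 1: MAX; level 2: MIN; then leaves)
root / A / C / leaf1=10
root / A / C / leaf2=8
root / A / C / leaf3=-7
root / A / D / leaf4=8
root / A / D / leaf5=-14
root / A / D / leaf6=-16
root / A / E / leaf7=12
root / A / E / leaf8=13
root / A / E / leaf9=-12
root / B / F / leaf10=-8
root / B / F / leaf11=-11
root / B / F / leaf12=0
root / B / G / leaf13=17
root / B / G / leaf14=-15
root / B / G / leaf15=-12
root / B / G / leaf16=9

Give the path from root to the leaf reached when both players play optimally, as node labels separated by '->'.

root -> B -> F -> leaf11

C (MIN): min(10, 8, -7) = -7
D (MIN): min(8, -14, -16) = -16
E (MIN): min(12, 13, -12) = -12
A (MAX): max(-7, -16, -12) = -7
F (MIN): min(-8, -11, 0) = -11
G (MIN): min(17, -15, -12, 9) = -15
B (MAX): max(-11, -15) = -11
root (MIN): min(-7, -11) = -11
At root, MIN picks B (lowest: -11).
At B, MAX picks F (highest: -11).
At F, MIN picks leaf11 (lowest: -11).
Terminal value -11.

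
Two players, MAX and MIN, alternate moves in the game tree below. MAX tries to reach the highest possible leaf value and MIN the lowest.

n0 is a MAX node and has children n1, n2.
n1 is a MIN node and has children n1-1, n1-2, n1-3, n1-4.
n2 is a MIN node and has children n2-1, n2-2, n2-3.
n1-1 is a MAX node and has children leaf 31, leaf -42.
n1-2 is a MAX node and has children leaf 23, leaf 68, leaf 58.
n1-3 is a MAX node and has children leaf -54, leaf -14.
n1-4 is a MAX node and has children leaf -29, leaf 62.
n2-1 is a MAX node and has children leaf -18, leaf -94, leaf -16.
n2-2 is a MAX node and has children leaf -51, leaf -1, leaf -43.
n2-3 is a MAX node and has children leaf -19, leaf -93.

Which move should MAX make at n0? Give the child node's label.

n1

n1-1 (MAX): max(31, -42) = 31
n1-2 (MAX): max(23, 68, 58) = 68
n1-3 (MAX): max(-54, -14) = -14
n1-4 (MAX): max(-29, 62) = 62
n1 (MIN): min(31, 68, -14, 62) = -14
n2-1 (MAX): max(-18, -94, -16) = -16
n2-2 (MAX): max(-51, -1, -43) = -1
n2-3 (MAX): max(-19, -93) = -19
n2 (MIN): min(-16, -1, -19) = -19
n0 (MAX): max(-14, -19) = -14
MAX at n0 wants the highest of {n1=-14, n2=-19}, so chooses n1.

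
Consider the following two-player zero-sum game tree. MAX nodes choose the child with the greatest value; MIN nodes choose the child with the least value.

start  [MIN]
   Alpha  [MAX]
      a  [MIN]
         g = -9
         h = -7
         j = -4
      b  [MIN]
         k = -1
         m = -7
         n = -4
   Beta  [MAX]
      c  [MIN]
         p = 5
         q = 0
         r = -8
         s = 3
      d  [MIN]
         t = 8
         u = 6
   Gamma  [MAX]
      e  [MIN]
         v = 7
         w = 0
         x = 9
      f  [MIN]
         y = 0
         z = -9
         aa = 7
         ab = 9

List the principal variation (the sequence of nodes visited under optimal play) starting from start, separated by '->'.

a (MIN): min(-9, -7, -4) = -9
b (MIN): min(-1, -7, -4) = -7
Alpha (MAX): max(-9, -7) = -7
c (MIN): min(5, 0, -8, 3) = -8
d (MIN): min(8, 6) = 6
Beta (MAX): max(-8, 6) = 6
e (MIN): min(7, 0, 9) = 0
f (MIN): min(0, -9, 7, 9) = -9
Gamma (MAX): max(0, -9) = 0
start (MIN): min(-7, 6, 0) = -7
At start, MIN picks Alpha (lowest: -7).
At Alpha, MAX picks b (highest: -7).
At b, MIN picks m (lowest: -7).
Terminal value -7.

start -> Alpha -> b -> m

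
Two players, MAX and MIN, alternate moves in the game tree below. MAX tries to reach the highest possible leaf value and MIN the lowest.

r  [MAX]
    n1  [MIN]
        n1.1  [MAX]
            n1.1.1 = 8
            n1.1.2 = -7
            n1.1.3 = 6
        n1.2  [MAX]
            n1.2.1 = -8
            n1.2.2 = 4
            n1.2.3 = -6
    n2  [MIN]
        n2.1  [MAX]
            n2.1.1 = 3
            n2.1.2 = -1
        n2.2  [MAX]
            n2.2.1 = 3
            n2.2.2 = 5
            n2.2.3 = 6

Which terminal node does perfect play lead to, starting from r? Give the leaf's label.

n1.1 (MAX): max(8, -7, 6) = 8
n1.2 (MAX): max(-8, 4, -6) = 4
n1 (MIN): min(8, 4) = 4
n2.1 (MAX): max(3, -1) = 3
n2.2 (MAX): max(3, 5, 6) = 6
n2 (MIN): min(3, 6) = 3
r (MAX): max(4, 3) = 4
At r, MAX picks n1 (highest: 4).
At n1, MIN picks n1.2 (lowest: 4).
At n1.2, MAX picks n1.2.2 (highest: 4).
Terminal value 4.

n1.2.2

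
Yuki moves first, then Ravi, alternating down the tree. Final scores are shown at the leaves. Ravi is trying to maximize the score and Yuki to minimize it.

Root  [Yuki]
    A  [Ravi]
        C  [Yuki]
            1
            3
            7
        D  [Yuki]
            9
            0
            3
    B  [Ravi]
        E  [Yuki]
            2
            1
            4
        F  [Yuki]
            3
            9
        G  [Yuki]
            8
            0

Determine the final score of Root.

C (Yuki): min(1, 3, 7) = 1
D (Yuki): min(9, 0, 3) = 0
A (Ravi): max(1, 0) = 1
E (Yuki): min(2, 1, 4) = 1
F (Yuki): min(3, 9) = 3
G (Yuki): min(8, 0) = 0
B (Ravi): max(1, 3, 0) = 3
Root (Yuki): min(1, 3) = 1

1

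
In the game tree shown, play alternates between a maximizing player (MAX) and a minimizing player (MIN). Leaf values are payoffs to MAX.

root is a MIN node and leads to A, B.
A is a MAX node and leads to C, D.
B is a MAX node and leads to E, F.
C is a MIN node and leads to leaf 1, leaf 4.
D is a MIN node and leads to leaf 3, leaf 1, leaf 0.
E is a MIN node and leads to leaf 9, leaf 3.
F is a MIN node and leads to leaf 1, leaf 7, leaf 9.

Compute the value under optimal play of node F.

1

F (MIN): min(1, 7, 9) = 1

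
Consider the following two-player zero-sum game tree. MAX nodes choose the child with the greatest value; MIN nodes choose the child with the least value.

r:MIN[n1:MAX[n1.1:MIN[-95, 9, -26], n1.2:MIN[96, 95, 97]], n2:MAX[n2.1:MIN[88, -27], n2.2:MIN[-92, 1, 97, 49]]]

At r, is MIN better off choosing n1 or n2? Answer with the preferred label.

n1.1 (MIN): min(-95, 9, -26) = -95
n1.2 (MIN): min(96, 95, 97) = 95
n1 (MAX): max(-95, 95) = 95
n2.1 (MIN): min(88, -27) = -27
n2.2 (MIN): min(-92, 1, 97, 49) = -92
n2 (MAX): max(-27, -92) = -27
MIN prefers the lower value; n1=95, n2=-27. n2 is better since -27 < 95.

n2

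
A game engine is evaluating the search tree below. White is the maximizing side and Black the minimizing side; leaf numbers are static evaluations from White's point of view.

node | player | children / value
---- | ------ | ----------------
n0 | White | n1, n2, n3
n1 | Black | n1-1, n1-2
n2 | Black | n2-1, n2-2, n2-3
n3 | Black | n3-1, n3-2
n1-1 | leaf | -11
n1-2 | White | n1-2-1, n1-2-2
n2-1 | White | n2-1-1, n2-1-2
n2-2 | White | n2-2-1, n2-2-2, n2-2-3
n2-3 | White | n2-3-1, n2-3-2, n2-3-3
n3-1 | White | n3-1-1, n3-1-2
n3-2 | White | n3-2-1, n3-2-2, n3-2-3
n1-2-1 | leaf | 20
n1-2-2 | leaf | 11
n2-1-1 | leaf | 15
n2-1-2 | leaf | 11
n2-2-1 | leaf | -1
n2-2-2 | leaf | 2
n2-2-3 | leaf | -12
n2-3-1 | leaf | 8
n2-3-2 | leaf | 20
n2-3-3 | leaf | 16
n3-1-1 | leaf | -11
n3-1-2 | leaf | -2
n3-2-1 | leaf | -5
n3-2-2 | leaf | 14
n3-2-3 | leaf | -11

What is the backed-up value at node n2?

2

n2-1 (White): max(15, 11) = 15
n2-2 (White): max(-1, 2, -12) = 2
n2-3 (White): max(8, 20, 16) = 20
n2 (Black): min(15, 2, 20) = 2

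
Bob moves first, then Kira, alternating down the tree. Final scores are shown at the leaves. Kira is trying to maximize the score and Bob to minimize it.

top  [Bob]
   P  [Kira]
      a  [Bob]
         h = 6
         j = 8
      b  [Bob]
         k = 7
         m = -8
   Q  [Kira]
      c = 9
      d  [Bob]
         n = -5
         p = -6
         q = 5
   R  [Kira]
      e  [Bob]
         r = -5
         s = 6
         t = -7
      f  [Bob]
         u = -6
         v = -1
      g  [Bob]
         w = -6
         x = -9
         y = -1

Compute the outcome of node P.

6

a (Bob): min(6, 8) = 6
b (Bob): min(7, -8) = -8
P (Kira): max(6, -8) = 6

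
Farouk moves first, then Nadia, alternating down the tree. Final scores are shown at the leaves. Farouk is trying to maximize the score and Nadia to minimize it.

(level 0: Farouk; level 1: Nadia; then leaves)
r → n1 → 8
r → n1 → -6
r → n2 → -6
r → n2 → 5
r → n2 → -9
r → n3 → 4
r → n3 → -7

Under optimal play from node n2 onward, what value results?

-9

n2 (Nadia): min(-6, 5, -9) = -9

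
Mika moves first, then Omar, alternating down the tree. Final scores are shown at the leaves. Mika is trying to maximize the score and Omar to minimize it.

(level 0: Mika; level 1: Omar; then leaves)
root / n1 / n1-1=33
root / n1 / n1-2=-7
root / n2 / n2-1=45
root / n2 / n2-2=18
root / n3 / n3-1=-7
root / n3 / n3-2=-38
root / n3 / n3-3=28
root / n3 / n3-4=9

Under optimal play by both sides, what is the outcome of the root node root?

n1 (Omar): min(33, -7) = -7
n2 (Omar): min(45, 18) = 18
n3 (Omar): min(-7, -38, 28, 9) = -38
root (Mika): max(-7, 18, -38) = 18

18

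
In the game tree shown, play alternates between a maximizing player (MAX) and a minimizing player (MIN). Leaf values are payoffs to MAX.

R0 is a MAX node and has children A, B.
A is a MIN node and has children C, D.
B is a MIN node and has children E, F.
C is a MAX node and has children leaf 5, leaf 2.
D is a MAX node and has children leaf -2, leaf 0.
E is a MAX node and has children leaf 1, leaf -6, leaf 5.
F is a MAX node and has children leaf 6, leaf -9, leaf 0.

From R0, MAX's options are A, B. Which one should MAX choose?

B

C (MAX): max(5, 2) = 5
D (MAX): max(-2, 0) = 0
A (MIN): min(5, 0) = 0
E (MAX): max(1, -6, 5) = 5
F (MAX): max(6, -9, 0) = 6
B (MIN): min(5, 6) = 5
R0 (MAX): max(0, 5) = 5
MAX at R0 wants the highest of {A=0, B=5}, so chooses B.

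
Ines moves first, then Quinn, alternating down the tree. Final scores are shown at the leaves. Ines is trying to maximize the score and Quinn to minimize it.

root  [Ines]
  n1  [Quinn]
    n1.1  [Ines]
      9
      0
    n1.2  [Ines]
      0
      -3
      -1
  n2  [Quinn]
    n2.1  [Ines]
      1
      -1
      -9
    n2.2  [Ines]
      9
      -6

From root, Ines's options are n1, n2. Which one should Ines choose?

n2

n1.1 (Ines): max(9, 0) = 9
n1.2 (Ines): max(0, -3, -1) = 0
n1 (Quinn): min(9, 0) = 0
n2.1 (Ines): max(1, -1, -9) = 1
n2.2 (Ines): max(9, -6) = 9
n2 (Quinn): min(1, 9) = 1
root (Ines): max(0, 1) = 1
Ines at root wants the highest of {n1=0, n2=1}, so chooses n2.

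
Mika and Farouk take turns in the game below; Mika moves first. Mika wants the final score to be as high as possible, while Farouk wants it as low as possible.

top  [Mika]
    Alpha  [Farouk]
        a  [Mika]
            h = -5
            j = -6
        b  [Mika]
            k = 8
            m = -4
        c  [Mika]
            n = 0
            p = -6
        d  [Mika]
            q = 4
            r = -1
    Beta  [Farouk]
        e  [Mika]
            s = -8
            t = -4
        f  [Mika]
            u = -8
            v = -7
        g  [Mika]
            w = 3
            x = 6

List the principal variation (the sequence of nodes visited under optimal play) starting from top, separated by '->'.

a (Mika): max(-5, -6) = -5
b (Mika): max(8, -4) = 8
c (Mika): max(0, -6) = 0
d (Mika): max(4, -1) = 4
Alpha (Farouk): min(-5, 8, 0, 4) = -5
e (Mika): max(-8, -4) = -4
f (Mika): max(-8, -7) = -7
g (Mika): max(3, 6) = 6
Beta (Farouk): min(-4, -7, 6) = -7
top (Mika): max(-5, -7) = -5
At top, Mika picks Alpha (highest: -5).
At Alpha, Farouk picks a (lowest: -5).
At a, Mika picks h (highest: -5).
Terminal value -5.

top -> Alpha -> a -> h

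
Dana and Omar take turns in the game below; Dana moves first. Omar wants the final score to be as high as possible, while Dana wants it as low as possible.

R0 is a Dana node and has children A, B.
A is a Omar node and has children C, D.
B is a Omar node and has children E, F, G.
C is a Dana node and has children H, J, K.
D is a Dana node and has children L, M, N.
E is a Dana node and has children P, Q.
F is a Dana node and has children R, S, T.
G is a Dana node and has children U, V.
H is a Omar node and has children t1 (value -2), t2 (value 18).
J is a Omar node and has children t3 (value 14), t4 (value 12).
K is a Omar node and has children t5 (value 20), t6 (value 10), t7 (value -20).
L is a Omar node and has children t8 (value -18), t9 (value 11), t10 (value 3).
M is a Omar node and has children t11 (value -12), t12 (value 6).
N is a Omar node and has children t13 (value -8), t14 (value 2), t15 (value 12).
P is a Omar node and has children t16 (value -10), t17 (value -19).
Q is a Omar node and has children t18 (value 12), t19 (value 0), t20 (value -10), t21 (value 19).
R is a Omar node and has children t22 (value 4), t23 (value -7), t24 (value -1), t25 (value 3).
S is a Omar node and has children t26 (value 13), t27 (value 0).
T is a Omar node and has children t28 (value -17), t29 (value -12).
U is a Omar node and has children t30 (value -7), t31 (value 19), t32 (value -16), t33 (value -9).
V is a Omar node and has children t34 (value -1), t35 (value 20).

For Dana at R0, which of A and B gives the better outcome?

H (Omar): max(-2, 18) = 18
J (Omar): max(14, 12) = 14
K (Omar): max(20, 10, -20) = 20
C (Dana): min(18, 14, 20) = 14
L (Omar): max(-18, 11, 3) = 11
M (Omar): max(-12, 6) = 6
N (Omar): max(-8, 2, 12) = 12
D (Dana): min(11, 6, 12) = 6
A (Omar): max(14, 6) = 14
P (Omar): max(-10, -19) = -10
Q (Omar): max(12, 0, -10, 19) = 19
E (Dana): min(-10, 19) = -10
R (Omar): max(4, -7, -1, 3) = 4
S (Omar): max(13, 0) = 13
T (Omar): max(-17, -12) = -12
F (Dana): min(4, 13, -12) = -12
U (Omar): max(-7, 19, -16, -9) = 19
V (Omar): max(-1, 20) = 20
G (Dana): min(19, 20) = 19
B (Omar): max(-10, -12, 19) = 19
Dana prefers the lower value; A=14, B=19. A is better since 14 < 19.

A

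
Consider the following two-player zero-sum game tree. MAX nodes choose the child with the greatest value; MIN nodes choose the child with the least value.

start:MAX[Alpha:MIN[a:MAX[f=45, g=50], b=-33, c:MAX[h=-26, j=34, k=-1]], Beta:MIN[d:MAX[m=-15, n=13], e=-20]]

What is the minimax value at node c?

c (MAX): max(-26, 34, -1) = 34

34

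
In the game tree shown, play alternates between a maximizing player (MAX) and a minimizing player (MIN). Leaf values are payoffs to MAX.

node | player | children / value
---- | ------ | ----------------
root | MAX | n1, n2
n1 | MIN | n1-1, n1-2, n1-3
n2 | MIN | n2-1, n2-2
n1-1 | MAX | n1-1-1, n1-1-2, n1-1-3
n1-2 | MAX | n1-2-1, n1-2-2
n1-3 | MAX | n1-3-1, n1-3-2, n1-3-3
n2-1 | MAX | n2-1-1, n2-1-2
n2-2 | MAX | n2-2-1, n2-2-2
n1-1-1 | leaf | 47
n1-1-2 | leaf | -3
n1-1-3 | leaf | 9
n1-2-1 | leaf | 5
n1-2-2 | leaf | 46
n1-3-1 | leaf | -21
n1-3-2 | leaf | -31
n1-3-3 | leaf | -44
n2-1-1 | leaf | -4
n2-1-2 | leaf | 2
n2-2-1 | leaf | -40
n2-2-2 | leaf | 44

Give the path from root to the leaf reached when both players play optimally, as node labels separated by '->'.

n1-1 (MAX): max(47, -3, 9) = 47
n1-2 (MAX): max(5, 46) = 46
n1-3 (MAX): max(-21, -31, -44) = -21
n1 (MIN): min(47, 46, -21) = -21
n2-1 (MAX): max(-4, 2) = 2
n2-2 (MAX): max(-40, 44) = 44
n2 (MIN): min(2, 44) = 2
root (MAX): max(-21, 2) = 2
At root, MAX picks n2 (highest: 2).
At n2, MIN picks n2-1 (lowest: 2).
At n2-1, MAX picks n2-1-2 (highest: 2).
Terminal value 2.

root -> n2 -> n2-1 -> n2-1-2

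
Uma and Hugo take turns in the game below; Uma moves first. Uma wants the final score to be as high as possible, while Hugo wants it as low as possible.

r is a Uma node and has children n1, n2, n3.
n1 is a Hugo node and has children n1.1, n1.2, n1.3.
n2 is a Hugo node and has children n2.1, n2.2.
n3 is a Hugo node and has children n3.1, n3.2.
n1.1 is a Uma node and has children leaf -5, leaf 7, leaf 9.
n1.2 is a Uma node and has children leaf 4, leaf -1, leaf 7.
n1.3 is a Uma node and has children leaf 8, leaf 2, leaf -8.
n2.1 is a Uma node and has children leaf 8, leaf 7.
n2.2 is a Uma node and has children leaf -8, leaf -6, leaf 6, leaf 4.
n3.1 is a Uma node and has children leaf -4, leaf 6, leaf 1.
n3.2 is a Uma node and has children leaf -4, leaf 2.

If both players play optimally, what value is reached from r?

n1.1 (Uma): max(-5, 7, 9) = 9
n1.2 (Uma): max(4, -1, 7) = 7
n1.3 (Uma): max(8, 2, -8) = 8
n1 (Hugo): min(9, 7, 8) = 7
n2.1 (Uma): max(8, 7) = 8
n2.2 (Uma): max(-8, -6, 6, 4) = 6
n2 (Hugo): min(8, 6) = 6
n3.1 (Uma): max(-4, 6, 1) = 6
n3.2 (Uma): max(-4, 2) = 2
n3 (Hugo): min(6, 2) = 2
r (Uma): max(7, 6, 2) = 7

7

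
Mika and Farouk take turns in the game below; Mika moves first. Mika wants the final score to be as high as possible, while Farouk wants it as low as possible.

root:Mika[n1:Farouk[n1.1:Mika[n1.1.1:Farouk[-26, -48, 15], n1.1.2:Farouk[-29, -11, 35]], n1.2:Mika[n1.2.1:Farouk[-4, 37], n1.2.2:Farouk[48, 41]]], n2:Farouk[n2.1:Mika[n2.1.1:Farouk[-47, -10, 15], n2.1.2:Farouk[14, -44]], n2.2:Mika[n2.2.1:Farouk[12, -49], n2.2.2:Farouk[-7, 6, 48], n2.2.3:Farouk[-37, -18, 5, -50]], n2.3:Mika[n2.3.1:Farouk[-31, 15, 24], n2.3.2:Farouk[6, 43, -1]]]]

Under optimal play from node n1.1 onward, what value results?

n1.1.1 (Farouk): min(-26, -48, 15) = -48
n1.1.2 (Farouk): min(-29, -11, 35) = -29
n1.1 (Mika): max(-48, -29) = -29

-29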